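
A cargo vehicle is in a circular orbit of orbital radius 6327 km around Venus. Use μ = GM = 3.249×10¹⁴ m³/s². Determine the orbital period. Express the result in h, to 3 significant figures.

T ≈ 1.54 h

r = 6327 km = 6.327×10⁶ m.
Kepler's third law: T = 2π√(r³/μ) = 2π√((6.327×10⁶)³ / 3.249×10¹⁴).
r³/μ = 7.795×10⁵ s², so T = 2π × 8.829×10² = 5.548×10³ s.
Converting: 5.548×10³ s ÷ 3600 = 1.541 h.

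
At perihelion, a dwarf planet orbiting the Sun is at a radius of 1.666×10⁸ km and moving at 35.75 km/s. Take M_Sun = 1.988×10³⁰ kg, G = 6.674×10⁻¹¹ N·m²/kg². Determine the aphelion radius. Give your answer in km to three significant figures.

μ = GM = 6.674×10⁻¹¹ × 1.988×10³⁰ = 1.327×10²⁰ m³/s².
r_p = 1.666×10¹¹ m.
Specific energy ε = v²/2 − μ/r = -1.574×10⁸ J/kg, so a = −μ/(2ε) = 4.216×10¹¹ m.
The apsides satisfy r_p + r_a = 2a, so the aphelion radius is 2a − r_p = 6.765×10¹¹ m = 6.7655×10⁸ km.

aphelion radius ≈ 6.77×10⁸ km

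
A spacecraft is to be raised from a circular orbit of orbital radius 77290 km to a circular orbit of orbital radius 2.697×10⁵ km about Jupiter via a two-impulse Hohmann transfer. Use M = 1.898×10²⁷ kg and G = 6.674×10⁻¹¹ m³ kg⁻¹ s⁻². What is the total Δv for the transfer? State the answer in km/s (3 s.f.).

μ = GM = 6.674×10⁻¹¹ × 1.898×10²⁷ = 1.267×10¹⁷ m³/s².
r₁ = 77290 km = 7.729×10⁷ m.
r₂ = 2.697×10⁵ km = 2.697×10⁸ m.
Transfer ellipse a_t = (r₁ + r₂)/2 = 1.735×10⁸ m.
At r₁: circular v_c1 = √(μ/r₁) = 40480 m/s; transfer-perijove v_p = √[μ(2/r₁ − 1/a_t)] = 50480 m/s.
Δv₁ = v_p − v_c1 = 9991 m/s.
At r₂: circular v_c2 = √(μ/r₂) = 21670 m/s; transfer-apojove v_a = √[μ(2/r₂ − 1/a_t)] = 14470 m/s.
Δv₂ = v_c2 − v_a = 7207 m/s.
Total Δv = Δv₁ + Δv₂ = 17200 m/s = 17.20 km/s.

Δv_total ≈ 17.2 km/s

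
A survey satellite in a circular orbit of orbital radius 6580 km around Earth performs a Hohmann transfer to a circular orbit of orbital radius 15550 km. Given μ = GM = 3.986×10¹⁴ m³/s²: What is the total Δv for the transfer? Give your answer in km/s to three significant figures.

Δv_total ≈ 2.60 km/s

r₁ = 6580 km = 6.580×10⁶ m.
r₂ = 15550 km = 1.555×10⁷ m.
Transfer ellipse a_t = (r₁ + r₂)/2 = 1.106×10⁷ m.
At r₁: circular v_c1 = √(μ/r₁) = 7783 m/s; transfer-perigee v_p = √[μ(2/r₁ − 1/a_t)] = 9227 m/s.
Δv₁ = v_p − v_c1 = 1444 m/s.
At r₂: circular v_c2 = √(μ/r₂) = 5063 m/s; transfer-apogee v_a = √[μ(2/r₂ − 1/a_t)] = 3904 m/s.
Δv₂ = v_c2 − v_a = 1159 m/s.
Total Δv = Δv₁ + Δv₂ = 2602 m/s = 2.602 km/s.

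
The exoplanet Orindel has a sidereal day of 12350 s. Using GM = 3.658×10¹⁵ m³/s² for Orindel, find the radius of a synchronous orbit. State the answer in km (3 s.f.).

r_sync ≈ 24200 km

A synchronous orbit has period T, so by Kepler's third law a = (μT²/4π²)^(1/3).
μT²/4π² = 3.658×10¹⁵ × (1.235×10⁴)² / 39.48 = 1.413×10²² m³.
a = 2.418×10⁷ m = 24177 km.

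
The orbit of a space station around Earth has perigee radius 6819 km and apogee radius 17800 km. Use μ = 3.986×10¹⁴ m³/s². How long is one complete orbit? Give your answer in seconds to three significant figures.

T ≈ 13600 seconds

Semi-major axis a = (r_p + r_a)/2 = (6819.0 + 17800)/2 = 12310 km = 1.231×10⁷ m.
By Kepler's third law T = 2π√(a³/μ) = 2π × 2.163×10³ = 1.359×10⁴ s.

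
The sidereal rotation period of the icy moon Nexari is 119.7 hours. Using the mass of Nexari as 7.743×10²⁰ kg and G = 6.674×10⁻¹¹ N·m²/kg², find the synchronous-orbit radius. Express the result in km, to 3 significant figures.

μ = GM = 6.674×10⁻¹¹ × 7.743×10²⁰ = 5.168×10¹⁰ m³/s².
T = 119.7 hours = 4.309×10⁵ s.
A synchronous orbit has period T, so by Kepler's third law a = (μT²/4π²)^(1/3).
μT²/4π² = 5.168×10¹⁰ × (4.309×10⁵)² / 39.48 = 2.431×10²⁰ m³.
a = 6.241×10⁶ m = 6240.8 km.

r_sync ≈ 6240 km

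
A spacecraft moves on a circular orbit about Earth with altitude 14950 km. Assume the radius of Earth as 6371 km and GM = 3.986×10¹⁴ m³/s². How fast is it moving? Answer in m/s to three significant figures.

v ≈ 4320 m/s

r = 6371 + 14950 = 21321 km = 2.1321×10⁷ m.
For a circular orbit v = √(μ/r) = √(3.986×10¹⁴ / 2.132×10⁷) = √(1.870×10⁷) = 4324 m/s.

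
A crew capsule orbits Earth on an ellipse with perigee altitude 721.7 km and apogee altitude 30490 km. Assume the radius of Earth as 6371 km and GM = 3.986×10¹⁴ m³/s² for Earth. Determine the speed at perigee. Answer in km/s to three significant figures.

v ≈ 9.71 km/s

r_p = 6371 + 721.7 = 7092.7 km = 7.0927×10⁶ m.
r_a = 6371 + 30490 = 36861 km = 3.6861×10⁷ m.
Semi-major axis a = (r_p + r_a)/2 = 21977 km = 2.198×10⁷ m.
Vis-viva: v² = μ(2/r − 1/a) = 3.986×10¹⁴ × (2.820×10⁻⁷ − 4.550×10⁻⁸) = 9.426×10⁷ m²/s².
v = 9709 m/s = 9.709 km/s.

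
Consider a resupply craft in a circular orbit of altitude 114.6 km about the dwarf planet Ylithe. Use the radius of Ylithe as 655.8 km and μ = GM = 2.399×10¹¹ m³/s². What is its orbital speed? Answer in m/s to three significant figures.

v ≈ 558 m/s

r = 655.8 + 114.6 = 770.40 km = 7.7040×10⁵ m.
For a circular orbit v = √(μ/r) = √(2.399×10¹¹ / 7.704×10⁵) = √(3.114×10⁵) = 558.0 m/s.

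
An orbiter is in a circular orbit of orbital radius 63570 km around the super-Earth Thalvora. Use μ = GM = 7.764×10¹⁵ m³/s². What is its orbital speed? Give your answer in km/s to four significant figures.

r = 63570 km = 6.357×10⁷ m.
For a circular orbit v = √(μ/r) = √(7.764×10¹⁵ / 6.357×10⁷) = √(1.221×10⁸) = 11050 m/s.
That is 11.05 km/s.

v ≈ 11.05 km/s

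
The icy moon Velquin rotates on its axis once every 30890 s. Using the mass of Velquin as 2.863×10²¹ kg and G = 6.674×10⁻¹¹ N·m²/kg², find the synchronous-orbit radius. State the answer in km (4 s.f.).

r_sync ≈ 1665 km

μ = GM = 6.674×10⁻¹¹ × 2.863×10²¹ = 1.911×10¹¹ m³/s².
A synchronous orbit has period T, so by Kepler's third law a = (μT²/4π²)^(1/3).
μT²/4π² = 1.911×10¹¹ × (3.089×10⁴)² / 39.48 = 4.618×10¹⁸ m³.
a = 1.665×10⁶ m = 1665.3 km.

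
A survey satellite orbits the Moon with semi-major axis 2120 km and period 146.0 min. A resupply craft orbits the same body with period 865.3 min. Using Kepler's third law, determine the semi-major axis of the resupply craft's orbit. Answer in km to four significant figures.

Kepler's third law: a³ ∝ T², so a₂ = a₁ (T₂/T₁)^(2/3).
T₂/T₁ = 5.927, (T₂/T₁)^(2/3) = 3.275.
a₂ = 2120 × 3.275 = 6943 km.

a₂ ≈ 6943 km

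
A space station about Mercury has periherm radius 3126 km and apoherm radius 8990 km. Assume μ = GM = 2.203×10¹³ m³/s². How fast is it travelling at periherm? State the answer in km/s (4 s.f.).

Semi-major axis a = (r_p + r_a)/2 = 6058.0 km = 6.058×10⁶ m.
Vis-viva: v² = μ(2/r − 1/a) = 2.203×10¹³ × (6.398×10⁻⁷ − 1.651×10⁻⁷) = 1.046×10⁷ m²/s².
v = 3234 m/s = 3.234 km/s.

v ≈ 3.234 km/s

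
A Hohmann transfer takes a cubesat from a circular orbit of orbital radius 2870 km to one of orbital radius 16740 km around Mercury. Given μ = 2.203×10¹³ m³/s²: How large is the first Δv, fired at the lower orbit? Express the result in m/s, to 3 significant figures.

r₁ = 2870 km = 2.870×10⁶ m.
r₂ = 16740 km = 1.674×10⁷ m.
Transfer ellipse a_t = (r₁ + r₂)/2 = 9.805×10⁶ m.
At r₁: circular v_c1 = √(μ/r₁) = 2771 m/s; transfer-periherm v_p = √[μ(2/r₁ − 1/a_t)] = 3620 m/s.
Δv₁ = v_p − v_c1 = 849.5 m/s.

Δv ≈ 850 m/s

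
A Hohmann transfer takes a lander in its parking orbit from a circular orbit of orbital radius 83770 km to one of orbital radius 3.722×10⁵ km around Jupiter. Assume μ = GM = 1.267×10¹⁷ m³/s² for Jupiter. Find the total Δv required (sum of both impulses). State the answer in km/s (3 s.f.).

r₁ = 83770 km = 8.377×10⁷ m.
r₂ = 3.722×10⁵ km = 3.722×10⁸ m.
Transfer ellipse a_t = (r₁ + r₂)/2 = 2.280×10⁸ m.
At r₁: circular v_c1 = √(μ/r₁) = 38890 m/s; transfer-perijove v_p = √[μ(2/r₁ − 1/a_t)] = 49690 m/s.
Δv₁ = v_p − v_c1 = 10800 m/s.
At r₂: circular v_c2 = √(μ/r₂) = 18450 m/s; transfer-apojove v_a = √[μ(2/r₂ − 1/a_t)] = 11180 m/s.
Δv₂ = v_c2 − v_a = 7266 m/s.
Total Δv = Δv₁ + Δv₂ = 18070 m/s = 18.07 km/s.

Δv_total ≈ 18.1 km/s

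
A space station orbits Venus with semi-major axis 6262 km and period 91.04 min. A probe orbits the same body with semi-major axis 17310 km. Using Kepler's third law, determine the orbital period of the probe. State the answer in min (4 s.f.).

Kepler's third law: T² ∝ a³, so T₂ = T₁ (a₂/a₁)^(3/2).
a₂/a₁ = 2.764, (a₂/a₁)^(3/2) = 4.596.
T₂ = 91.04 × 4.596 = 418.4 min.

T₂ ≈ 418.4 min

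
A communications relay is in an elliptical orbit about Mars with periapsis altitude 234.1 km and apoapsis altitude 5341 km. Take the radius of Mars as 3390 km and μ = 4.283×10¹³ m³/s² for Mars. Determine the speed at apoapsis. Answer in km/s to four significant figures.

v ≈ 1.696 km/s

r_p = 3390 + 234.1 = 3624.1 km = 3.6241×10⁶ m.
r_a = 3390 + 5341 = 8731.0 km = 8.7310×10⁶ m.
Semi-major axis a = (r_p + r_a)/2 = 6177.6 km = 6.178×10⁶ m.
Vis-viva: v² = μ(2/r − 1/a) = 4.283×10¹³ × (2.291×10⁻⁷ − 1.619×10⁻⁷) = 2.878×10⁶ m²/s².
v = 1696 m/s = 1.696 km/s.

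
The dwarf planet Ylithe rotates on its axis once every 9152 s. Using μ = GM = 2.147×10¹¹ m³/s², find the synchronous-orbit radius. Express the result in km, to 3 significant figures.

r_sync ≈ 769 km

A synchronous orbit has period T, so by Kepler's third law a = (μT²/4π²)^(1/3).
μT²/4π² = 2.147×10¹¹ × (9.152×10³)² / 39.48 = 4.555×10¹⁷ m³.
a = 7.694×10⁵ m = 769.43 km.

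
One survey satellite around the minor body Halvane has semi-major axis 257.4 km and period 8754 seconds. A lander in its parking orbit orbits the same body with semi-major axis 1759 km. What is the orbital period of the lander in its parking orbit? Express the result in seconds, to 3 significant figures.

T₂ ≈ 1.56×10⁵ seconds

Kepler's third law: T² ∝ a³, so T₂ = T₁ (a₂/a₁)^(3/2).
a₂/a₁ = 6.834, (a₂/a₁)^(3/2) = 17.86.
T₂ = 8754 × 17.86 = 1.564×10⁵ seconds.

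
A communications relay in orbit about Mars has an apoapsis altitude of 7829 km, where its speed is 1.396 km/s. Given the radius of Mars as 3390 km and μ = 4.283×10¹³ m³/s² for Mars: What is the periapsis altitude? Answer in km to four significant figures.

periapsis altitude ≈ 454.9 km

r_a = 3390 + 7829 = 11219 km = 1.122×10⁷ m.
Specific energy ε = v²/2 − μ/r = -2.843×10⁶ J/kg, so a = −μ/(2ε) = 7.532×10⁶ m.
The apsides satisfy r_p + r_a = 2a, so the periapsis radius is 2a − r_a = 3.845×10⁶ m = 3844.9 km.
Periapsis altitude = 3844.9 − 3390 = 454.89 km.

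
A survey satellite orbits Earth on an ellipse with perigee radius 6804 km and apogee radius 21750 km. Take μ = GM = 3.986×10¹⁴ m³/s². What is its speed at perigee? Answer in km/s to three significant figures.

Semi-major axis a = (r_p + r_a)/2 = 14277 km = 1.428×10⁷ m.
Vis-viva: v² = μ(2/r − 1/a) = 3.986×10¹⁴ × (2.939×10⁻⁷ − 7.004×10⁻⁸) = 8.925×10⁷ m²/s².
v = 9447 m/s = 9.447 km/s.

v ≈ 9.45 km/s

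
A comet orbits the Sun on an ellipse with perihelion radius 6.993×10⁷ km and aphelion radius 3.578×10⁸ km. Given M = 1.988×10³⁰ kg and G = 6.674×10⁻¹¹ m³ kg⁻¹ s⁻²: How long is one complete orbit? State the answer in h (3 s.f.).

μ = GM = 6.674×10⁻¹¹ × 1.988×10³⁰ = 1.327×10²⁰ m³/s².
Semi-major axis a = (r_p + r_a)/2 = (6.9930×10⁷ + 3.5780×10⁸)/2 = 2.1386×10⁸ km = 2.139×10¹¹ m.
By Kepler's third law T = 2π√(a³/μ) = 2π × 8.586×10⁶ = 5.395×10⁷ s.
= 14990 h.

T ≈ 15000 h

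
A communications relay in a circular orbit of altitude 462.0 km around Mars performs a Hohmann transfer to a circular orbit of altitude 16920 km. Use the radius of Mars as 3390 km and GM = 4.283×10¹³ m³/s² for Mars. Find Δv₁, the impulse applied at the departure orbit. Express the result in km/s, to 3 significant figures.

r₁ = 3390 + 462.0 = 3852.0 km = 3.8520×10⁶ m.
r₂ = 3390 + 16920 = 20310 km = 2.0310×10⁷ m.
Transfer ellipse a_t = (r₁ + r₂)/2 = 1.208×10⁷ m.
At r₁: circular v_c1 = √(μ/r₁) = 3335 m/s; transfer-periapsis v_p = √[μ(2/r₁ − 1/a_t)] = 4323 m/s.
Δv₁ = v_p − v_c1 = 989.0 m/s.
= 0.989 km/s.

Δv ≈ 0.989 km/s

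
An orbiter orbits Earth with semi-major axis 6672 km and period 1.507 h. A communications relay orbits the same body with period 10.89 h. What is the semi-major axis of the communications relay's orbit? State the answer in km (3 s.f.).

a₂ ≈ 24900 km

Kepler's third law: a³ ∝ T², so a₂ = a₁ (T₂/T₁)^(2/3).
T₂/T₁ = 7.226, (T₂/T₁)^(2/3) = 3.738.
a₂ = 6672 × 3.738 = 24940 km.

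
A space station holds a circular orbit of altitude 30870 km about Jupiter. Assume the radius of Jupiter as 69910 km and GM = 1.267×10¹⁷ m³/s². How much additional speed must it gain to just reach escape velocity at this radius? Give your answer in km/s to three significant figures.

r = 69910 + 30870 = 100780 km = 1.0078×10⁸ m.
Circular speed v_c = √(μ/r) = 35460 m/s.
Escape speed v_esc = √(2μ/r) = √2 × v_c = 50140 m/s.
Δv = v_esc − v_c = 14690 m/s = 14.69 km/s.

Δv ≈ 14.7 km/s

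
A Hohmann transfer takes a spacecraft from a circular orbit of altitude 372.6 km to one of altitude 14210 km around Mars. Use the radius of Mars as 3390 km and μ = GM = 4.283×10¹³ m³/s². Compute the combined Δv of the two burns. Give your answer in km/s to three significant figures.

r₁ = 3390 + 372.6 = 3762.6 km = 3.7626×10⁶ m.
r₂ = 3390 + 14210 = 17600 km = 1.7600×10⁷ m.
Transfer ellipse a_t = (r₁ + r₂)/2 = 1.068×10⁷ m.
At r₁: circular v_c1 = √(μ/r₁) = 3374 m/s; transfer-periapsis v_p = √[μ(2/r₁ − 1/a_t)] = 4331 m/s.
Δv₁ = v_p − v_c1 = 957.0 m/s.
At r₂: circular v_c2 = √(μ/r₂) = 1560 m/s; transfer-apoapsis v_a = √[μ(2/r₂ − 1/a_t)] = 925.9 m/s.
Δv₂ = v_c2 − v_a = 634.1 m/s.
Total Δv = Δv₁ + Δv₂ = 1591 m/s = 1.591 km/s.

Δv_total ≈ 1.59 km/s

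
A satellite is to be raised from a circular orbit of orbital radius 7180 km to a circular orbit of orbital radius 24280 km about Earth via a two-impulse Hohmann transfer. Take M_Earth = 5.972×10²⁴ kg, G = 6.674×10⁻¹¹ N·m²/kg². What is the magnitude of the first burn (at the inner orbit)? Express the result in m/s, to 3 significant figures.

Δv ≈ 1810 m/s

μ = GM = 6.674×10⁻¹¹ × 5.972×10²⁴ = 3.986×10¹⁴ m³/s².
r₁ = 7180 km = 7.180×10⁶ m.
r₂ = 24280 km = 2.428×10⁷ m.
Transfer ellipse a_t = (r₁ + r₂)/2 = 1.573×10⁷ m.
At r₁: circular v_c1 = √(μ/r₁) = 7451 m/s; transfer-perigee v_p = √[μ(2/r₁ − 1/a_t)] = 9257 m/s.
Δv₁ = v_p − v_c1 = 1806 m/s.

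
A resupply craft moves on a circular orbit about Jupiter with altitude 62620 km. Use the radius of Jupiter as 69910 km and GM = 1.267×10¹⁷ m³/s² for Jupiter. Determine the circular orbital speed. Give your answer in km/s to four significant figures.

r = 69910 + 62620 = 132530 km = 1.3253×10⁸ m.
For a circular orbit v = √(μ/r) = √(1.267×10¹⁷ / 1.325×10⁸) = √(9.560×10⁸) = 30920 m/s.
That is 30.92 km/s.

v ≈ 30.92 km/s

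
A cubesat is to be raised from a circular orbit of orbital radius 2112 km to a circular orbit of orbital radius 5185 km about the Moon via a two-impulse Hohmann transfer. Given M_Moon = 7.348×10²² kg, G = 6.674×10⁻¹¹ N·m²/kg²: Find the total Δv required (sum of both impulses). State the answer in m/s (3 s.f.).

Δv_total ≈ 525 m/s

μ = GM = 6.674×10⁻¹¹ × 7.348×10²² = 4.904×10¹² m³/s².
r₁ = 2112 km = 2.112×10⁶ m.
r₂ = 5185 km = 5.185×10⁶ m.
Transfer ellipse a_t = (r₁ + r₂)/2 = 3.648×10⁶ m.
At r₁: circular v_c1 = √(μ/r₁) = 1524 m/s; transfer-perilune v_p = √[μ(2/r₁ − 1/a_t)] = 1817 m/s.
Δv₁ = v_p − v_c1 = 292.7 m/s.
At r₂: circular v_c2 = √(μ/r₂) = 972.5 m/s; transfer-apolune v_a = √[μ(2/r₂ − 1/a_t)] = 739.9 m/s.
Δv₂ = v_c2 − v_a = 232.6 m/s.
Total Δv = Δv₁ + Δv₂ = 525.3 m/s.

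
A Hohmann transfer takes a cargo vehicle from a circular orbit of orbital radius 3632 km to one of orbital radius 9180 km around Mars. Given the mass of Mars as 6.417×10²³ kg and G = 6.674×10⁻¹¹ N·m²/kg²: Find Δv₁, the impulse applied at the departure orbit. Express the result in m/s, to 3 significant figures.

Δv ≈ 677 m/s

μ = GM = 6.674×10⁻¹¹ × 6.417×10²³ = 4.283×10¹³ m³/s².
r₁ = 3632 km = 3.632×10⁶ m.
r₂ = 9180 km = 9.180×10⁶ m.
Transfer ellipse a_t = (r₁ + r₂)/2 = 6.406×10⁶ m.
At r₁: circular v_c1 = √(μ/r₁) = 3434 m/s; transfer-periapsis v_p = √[μ(2/r₁ − 1/a_t)] = 4111 m/s.
Δv₁ = v_p − v_c1 = 676.8 m/s.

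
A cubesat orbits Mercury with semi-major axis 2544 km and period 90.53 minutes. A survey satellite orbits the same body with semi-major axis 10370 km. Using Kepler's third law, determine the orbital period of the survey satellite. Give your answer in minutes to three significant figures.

Kepler's third law: T² ∝ a³, so T₂ = T₁ (a₂/a₁)^(3/2).
a₂/a₁ = 4.076, (a₂/a₁)^(3/2) = 8.230.
T₂ = 90.53 × 8.230 = 745.0 minutes.

T₂ ≈ 745 minutes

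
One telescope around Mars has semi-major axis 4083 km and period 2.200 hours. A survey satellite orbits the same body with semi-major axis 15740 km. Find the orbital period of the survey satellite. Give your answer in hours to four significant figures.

Kepler's third law: T² ∝ a³, so T₂ = T₁ (a₂/a₁)^(3/2).
a₂/a₁ = 3.855, (a₂/a₁)^(3/2) = 7.569.
T₂ = 2.200 × 7.569 = 16.65 hours.

T₂ ≈ 16.65 hours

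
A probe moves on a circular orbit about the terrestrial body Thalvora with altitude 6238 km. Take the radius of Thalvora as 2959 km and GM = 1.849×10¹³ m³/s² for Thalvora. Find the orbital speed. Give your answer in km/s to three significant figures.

r = 2959 + 6238 = 9197.0 km = 9.1970×10⁶ m.
For a circular orbit v = √(μ/r) = √(1.849×10¹³ / 9.197×10⁶) = √(2.010×10⁶) = 1418 m/s.
That is 1.418 km/s.

v ≈ 1.42 km/s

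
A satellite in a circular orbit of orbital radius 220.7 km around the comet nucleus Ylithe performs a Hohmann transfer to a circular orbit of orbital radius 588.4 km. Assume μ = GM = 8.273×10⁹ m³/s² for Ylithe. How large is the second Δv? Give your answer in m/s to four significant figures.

Δv ≈ 30.99 m/s

r₁ = 220.7 km = 2.207×10⁵ m.
r₂ = 588.4 km = 5.884×10⁵ m.
Transfer ellipse a_t = (r₁ + r₂)/2 = 4.046×10⁵ m.
At r₁: circular v_c1 = √(μ/r₁) = 193.6 m/s; transfer-periapsis v_p = √[μ(2/r₁ − 1/a_t)] = 233.5 m/s.
At r₂: circular v_c2 = √(μ/r₂) = 118.6 m/s; transfer-apoapsis v_a = √[μ(2/r₂ − 1/a_t)] = 87.58 m/s.
Δv₂ = v_c2 − v_a = 30.99 m/s.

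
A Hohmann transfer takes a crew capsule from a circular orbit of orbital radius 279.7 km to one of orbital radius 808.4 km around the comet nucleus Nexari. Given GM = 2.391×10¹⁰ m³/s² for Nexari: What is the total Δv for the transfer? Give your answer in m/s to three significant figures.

Δv_total ≈ 113 m/s

r₁ = 279.7 km = 2.797×10⁵ m.
r₂ = 808.4 km = 8.084×10⁵ m.
Transfer ellipse a_t = (r₁ + r₂)/2 = 5.440×10⁵ m.
At r₁: circular v_c1 = √(μ/r₁) = 292.4 m/s; transfer-periapsis v_p = √[μ(2/r₁ − 1/a_t)] = 356.4 m/s.
Δv₁ = v_p − v_c1 = 64.02 m/s.
At r₂: circular v_c2 = √(μ/r₂) = 172.0 m/s; transfer-apoapsis v_a = √[μ(2/r₂ − 1/a_t)] = 123.3 m/s.
Δv₂ = v_c2 − v_a = 48.67 m/s.
Total Δv = Δv₁ + Δv₂ = 112.7 m/s.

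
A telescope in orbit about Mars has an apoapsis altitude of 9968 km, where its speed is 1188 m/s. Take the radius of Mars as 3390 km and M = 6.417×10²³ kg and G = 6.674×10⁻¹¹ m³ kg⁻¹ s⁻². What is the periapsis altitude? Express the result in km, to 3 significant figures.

μ = GM = 6.674×10⁻¹¹ × 6.417×10²³ = 4.283×10¹³ m³/s².
r_a = 3390 + 9968 = 13358 km = 1.336×10⁷ m.
Specific energy ε = v²/2 − μ/r = -2.500×10⁶ J/kg, so a = −μ/(2ε) = 8.564×10⁶ m.
The apsides satisfy r_p + r_a = 2a, so the periapsis radius is 2a − r_a = 3.770×10⁶ m = 3769.9 km.
Periapsis altitude = 3769.9 − 3390 = 379.90 km.

periapsis altitude ≈ 380 km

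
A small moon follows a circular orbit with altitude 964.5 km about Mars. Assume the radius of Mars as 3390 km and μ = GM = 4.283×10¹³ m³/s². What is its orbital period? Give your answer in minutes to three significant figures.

T ≈ 145 minutes

r = 3390 + 964.5 = 4354.5 km = 4.3545×10⁶ m.
Kepler's third law: T = 2π√(r³/μ) = 2π√((4.354×10⁶)³ / 4.283×10¹³).
r³/μ = 1.928×10⁶ s², so T = 2π × 1.388×10³ = 8.724×10³ s.
Converting: 8.724×10³ s ÷ 60.00 = 145.4 minutes.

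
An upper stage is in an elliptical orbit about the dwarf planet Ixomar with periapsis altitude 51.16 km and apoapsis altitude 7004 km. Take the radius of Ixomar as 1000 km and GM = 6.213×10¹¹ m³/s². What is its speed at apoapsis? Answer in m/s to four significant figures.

v ≈ 134.2 m/s

r_p = 1000 + 51.16 = 1051.2 km = 1.0512×10⁶ m.
r_a = 1000 + 7004 = 8004.0 km = 8.0040×10⁶ m.
Semi-major axis a = (r_p + r_a)/2 = 4527.6 km = 4.528×10⁶ m.
Vis-viva: v² = μ(2/r − 1/a) = 6.213×10¹¹ × (2.499×10⁻⁷ − 2.209×10⁻⁷) = 1.802×10⁴ m²/s².
v = 134.2 m/s.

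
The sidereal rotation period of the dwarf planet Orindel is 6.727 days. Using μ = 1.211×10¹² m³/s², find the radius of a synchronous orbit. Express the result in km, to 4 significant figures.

T = 6.727 days = 5.812×10⁵ s.
A synchronous orbit has period T, so by Kepler's third law a = (μT²/4π²)^(1/3).
μT²/4π² = 1.211×10¹² × (5.812×10⁵)² / 39.48 = 1.036×10²² m³.
a = 2.180×10⁷ m = 21801 km.

r_sync ≈ 21800 km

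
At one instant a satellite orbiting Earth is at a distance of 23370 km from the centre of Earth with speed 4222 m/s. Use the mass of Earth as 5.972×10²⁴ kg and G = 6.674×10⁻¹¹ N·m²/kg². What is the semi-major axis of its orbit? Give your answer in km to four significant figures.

μ = GM = 6.674×10⁻¹¹ × 5.972×10²⁴ = 3.986×10¹⁴ m³/s².
r = 2.337×10⁷ m.
Specific orbital energy ε = v²/2 − μ/r = (4222)²/2 − 3.986×10¹⁴/2.337×10⁷ = -8.142×10⁶ J/kg.
Since ε = −μ/(2a), a = −μ/(2ε) = 2.448×10⁷ m = 24476 km.

a ≈ 24480 km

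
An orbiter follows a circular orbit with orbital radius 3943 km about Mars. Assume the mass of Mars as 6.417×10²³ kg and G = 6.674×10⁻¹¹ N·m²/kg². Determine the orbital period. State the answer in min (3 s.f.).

T ≈ 125 min

μ = GM = 6.674×10⁻¹¹ × 6.417×10²³ = 4.283×10¹³ m³/s².
r = 3943 km = 3.943×10⁶ m.
Kepler's third law: T = 2π√(r³/μ) = 2π√((3.943×10⁶)³ / 4.283×10¹³).
r³/μ = 1.431×10⁶ s², so T = 2π × 1.196×10³ = 7.517×10³ s.
Converting: 7.517×10³ s ÷ 60.00 = 125.3 min.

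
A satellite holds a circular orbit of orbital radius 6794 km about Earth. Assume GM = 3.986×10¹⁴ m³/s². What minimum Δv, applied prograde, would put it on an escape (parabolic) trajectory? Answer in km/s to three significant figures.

Δv ≈ 3.17 km/s

r = 6794 km = 6.794×10⁶ m.
Circular speed v_c = √(μ/r) = 7660 m/s.
Escape speed v_esc = √(2μ/r) = √2 × v_c = 10830 m/s.
Δv = v_esc − v_c = 3173 m/s = 3.173 km/s.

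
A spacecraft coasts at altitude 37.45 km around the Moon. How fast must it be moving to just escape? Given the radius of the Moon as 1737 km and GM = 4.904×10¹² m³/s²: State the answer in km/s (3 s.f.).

v_esc ≈ 2.35 km/s

r = 1737 + 37.45 = 1774.5 km = 1.7744×10⁶ m.
Escape speed v_esc = √(2μ/r) = √(2 × 4.904×10¹² / 1.774×10⁶) = √(5.527×10⁶) = 2351 m/s.
= 2.351 km/s.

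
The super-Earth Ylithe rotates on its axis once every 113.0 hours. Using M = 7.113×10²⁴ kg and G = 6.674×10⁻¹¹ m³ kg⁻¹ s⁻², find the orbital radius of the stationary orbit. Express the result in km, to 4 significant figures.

μ = GM = 6.674×10⁻¹¹ × 7.113×10²⁴ = 4.747×10¹⁴ m³/s².
T = 113.0 hours = 4.068×10⁵ s.
A synchronous orbit has period T, so by Kepler's third law a = (μT²/4π²)^(1/3).
μT²/4π² = 4.747×10¹⁴ × (4.068×10⁵)² / 39.48 = 1.990×10²⁴ m³.
a = 1.258×10⁸ m = 1.2578×10⁵ km.

r_sync ≈ 1.258×10⁵ km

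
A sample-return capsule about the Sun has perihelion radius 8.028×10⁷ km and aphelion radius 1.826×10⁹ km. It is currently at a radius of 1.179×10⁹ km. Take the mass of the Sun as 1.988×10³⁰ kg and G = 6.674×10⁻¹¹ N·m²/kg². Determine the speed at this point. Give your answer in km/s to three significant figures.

v ≈ 9.27 km/s

μ = GM = 6.674×10⁻¹¹ × 1.988×10³⁰ = 1.327×10²⁰ m³/s².
Semi-major axis a = (r_p + r_a)/2 = 9.5314×10⁸ km = 9.531×10¹¹ m.
Vis-viva: v² = μ(2/r − 1/a) = 1.327×10²⁰ × (1.696×10⁻¹² − 1.049×10⁻¹²) = 8.587×10⁷ m²/s².
v = 9267 m/s = 9.267 km/s.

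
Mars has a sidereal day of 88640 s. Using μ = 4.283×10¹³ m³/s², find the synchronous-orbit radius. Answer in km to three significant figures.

A synchronous orbit has period T, so by Kepler's third law a = (μT²/4π²)^(1/3).
μT²/4π² = 4.283×10¹³ × (8.864×10⁴)² / 39.48 = 8.524×10²¹ m³.
a = 2.043×10⁷ m = 20428 km.

r_sync ≈ 20400 km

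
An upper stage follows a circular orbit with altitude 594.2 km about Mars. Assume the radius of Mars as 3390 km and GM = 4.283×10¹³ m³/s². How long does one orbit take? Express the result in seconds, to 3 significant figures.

T ≈ 7640 seconds

r = 3390 + 594.2 = 3984.2 km = 3.9842×10⁶ m.
Kepler's third law: T = 2π√(r³/μ) = 2π√((3.984×10⁶)³ / 4.283×10¹³).
r³/μ = 1.477×10⁶ s², so T = 2π × 1.215×10³ = 7.635×10³ s.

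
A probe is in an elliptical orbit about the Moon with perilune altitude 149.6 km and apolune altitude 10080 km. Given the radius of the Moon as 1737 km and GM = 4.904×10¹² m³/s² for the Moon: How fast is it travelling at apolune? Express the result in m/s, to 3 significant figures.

r_p = 1737 + 149.6 = 1886.6 km = 1.8866×10⁶ m.
r_a = 1737 + 10080 = 11817 km = 1.1817×10⁷ m.
Semi-major axis a = (r_p + r_a)/2 = 6851.8 km = 6.852×10⁶ m.
Vis-viva: v² = μ(2/r − 1/a) = 4.904×10¹² × (1.692×10⁻⁷ − 1.459×10⁻⁷) = 1.143×10⁵ m²/s².
v = 338.0 m/s.

v ≈ 338 m/s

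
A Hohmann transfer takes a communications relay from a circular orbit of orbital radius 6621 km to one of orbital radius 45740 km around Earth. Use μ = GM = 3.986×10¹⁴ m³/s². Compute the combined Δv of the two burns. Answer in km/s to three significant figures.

Δv_total ≈ 3.96 km/s

r₁ = 6621 km = 6.621×10⁶ m.
r₂ = 45740 km = 4.574×10⁷ m.
Transfer ellipse a_t = (r₁ + r₂)/2 = 2.618×10⁷ m.
At r₁: circular v_c1 = √(μ/r₁) = 7759 m/s; transfer-perigee v_p = √[μ(2/r₁ − 1/a_t)] = 10260 m/s.
Δv₁ = v_p − v_c1 = 2497 m/s.
At r₂: circular v_c2 = √(μ/r₂) = 2952 m/s; transfer-apogee v_a = √[μ(2/r₂ − 1/a_t)] = 1485 m/s.
Δv₂ = v_c2 − v_a = 1467 m/s.
Total Δv = Δv₁ + Δv₂ = 3964 m/s = 3.964 km/s.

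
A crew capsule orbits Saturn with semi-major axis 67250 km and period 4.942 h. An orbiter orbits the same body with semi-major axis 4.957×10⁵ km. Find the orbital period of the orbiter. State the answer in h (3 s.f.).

Kepler's third law: T² ∝ a³, so T₂ = T₁ (a₂/a₁)^(3/2).
a₂/a₁ = 7.371, (a₂/a₁)^(3/2) = 20.01.
T₂ = 4.942 × 20.01 = 98.90 h.

T₂ ≈ 98.9 h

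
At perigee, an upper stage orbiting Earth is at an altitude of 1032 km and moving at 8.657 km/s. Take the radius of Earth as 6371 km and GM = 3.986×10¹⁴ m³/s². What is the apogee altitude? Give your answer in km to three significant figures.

r_p = 6371 + 1032 = 7403.0 km = 7.403×10⁶ m.
Specific energy ε = v²/2 − μ/r = -1.637×10⁷ J/kg, so a = −μ/(2ε) = 1.217×10⁷ m.
The apsides satisfy r_p + r_a = 2a, so the apogee radius is 2a − r_p = 1.694×10⁷ m = 16945 km.
Apogee altitude = 16945 − 6371 = 10574 km.

apogee altitude ≈ 10600 km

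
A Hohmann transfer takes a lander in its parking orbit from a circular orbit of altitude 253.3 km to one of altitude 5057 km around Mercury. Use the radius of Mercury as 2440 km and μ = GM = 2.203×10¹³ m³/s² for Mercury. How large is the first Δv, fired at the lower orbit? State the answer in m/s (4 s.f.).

r₁ = 2440 + 253.3 = 2693.3 km = 2.6933×10⁶ m.
r₂ = 2440 + 5057 = 7497.0 km = 7.4970×10⁶ m.
Transfer ellipse a_t = (r₁ + r₂)/2 = 5.095×10⁶ m.
At r₁: circular v_c1 = √(μ/r₁) = 2860 m/s; transfer-periherm v_p = √[μ(2/r₁ − 1/a_t)] = 3469 m/s.
Δv₁ = v_p − v_c1 = 609.2 m/s.

Δv ≈ 609.2 m/s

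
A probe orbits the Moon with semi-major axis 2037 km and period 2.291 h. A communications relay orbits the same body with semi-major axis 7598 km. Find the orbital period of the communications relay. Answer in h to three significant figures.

T₂ ≈ 16.5 h

Kepler's third law: T² ∝ a³, so T₂ = T₁ (a₂/a₁)^(3/2).
a₂/a₁ = 3.730, (a₂/a₁)^(3/2) = 7.204.
T₂ = 2.291 × 7.204 = 16.50 h.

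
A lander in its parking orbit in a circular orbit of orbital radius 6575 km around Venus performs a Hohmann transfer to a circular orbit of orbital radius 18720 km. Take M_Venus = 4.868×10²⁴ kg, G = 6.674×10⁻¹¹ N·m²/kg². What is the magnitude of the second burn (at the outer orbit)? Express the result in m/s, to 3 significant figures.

Δv ≈ 1160 m/s

μ = GM = 6.674×10⁻¹¹ × 4.868×10²⁴ = 3.249×10¹⁴ m³/s².
r₁ = 6575 km = 6.575×10⁶ m.
r₂ = 18720 km = 1.872×10⁷ m.
Transfer ellipse a_t = (r₁ + r₂)/2 = 1.265×10⁷ m.
At r₁: circular v_c1 = √(μ/r₁) = 7029 m/s; transfer-periapsis v_p = √[μ(2/r₁ − 1/a_t)] = 8552 m/s.
At r₂: circular v_c2 = √(μ/r₂) = 4166 m/s; transfer-apoapsis v_a = √[μ(2/r₂ − 1/a_t)] = 3004 m/s.
Δv₂ = v_c2 − v_a = 1162 m/s.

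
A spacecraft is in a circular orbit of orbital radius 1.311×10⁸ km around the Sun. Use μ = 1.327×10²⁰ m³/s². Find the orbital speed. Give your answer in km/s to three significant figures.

r = 1.311×10⁸ km = 1.311×10¹¹ m.
For a circular orbit v = √(μ/r) = √(1.327×10²⁰ / 1.311×10¹¹) = √(1.012×10⁹) = 31820 m/s.
That is 31.82 km/s.

v ≈ 31.8 km/s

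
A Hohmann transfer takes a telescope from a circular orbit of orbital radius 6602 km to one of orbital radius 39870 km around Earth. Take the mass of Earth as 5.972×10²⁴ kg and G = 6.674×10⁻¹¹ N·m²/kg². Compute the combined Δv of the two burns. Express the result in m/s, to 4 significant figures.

Δv_total ≈ 3884 m/s

μ = GM = 6.674×10⁻¹¹ × 5.972×10²⁴ = 3.986×10¹⁴ m³/s².
r₁ = 6602 km = 6.602×10⁶ m.
r₂ = 39870 km = 3.987×10⁷ m.
Transfer ellipse a_t = (r₁ + r₂)/2 = 2.324×10⁷ m.
At r₁: circular v_c1 = √(μ/r₁) = 7770 m/s; transfer-perigee v_p = √[μ(2/r₁ − 1/a_t)] = 10180 m/s.
Δv₁ = v_p − v_c1 = 2408 m/s.
At r₂: circular v_c2 = √(μ/r₂) = 3162 m/s; transfer-apogee v_a = √[μ(2/r₂ − 1/a_t)] = 1685 m/s.
Δv₂ = v_c2 − v_a = 1476 m/s.
Total Δv = Δv₁ + Δv₂ = 3884 m/s.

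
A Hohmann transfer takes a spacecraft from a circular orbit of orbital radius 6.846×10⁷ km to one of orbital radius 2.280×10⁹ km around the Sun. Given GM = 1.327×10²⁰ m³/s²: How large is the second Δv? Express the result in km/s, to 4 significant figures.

r₁ = 6.846×10⁷ km = 6.846×10¹⁰ m.
r₂ = 2.280×10⁹ km = 2.280×10¹² m.
Transfer ellipse a_t = (r₁ + r₂)/2 = 1.174×10¹² m.
At r₁: circular v_c1 = √(μ/r₁) = 44030 m/s; transfer-perihelion v_p = √[μ(2/r₁ − 1/a_t)] = 61350 m/s.
At r₂: circular v_c2 = √(μ/r₂) = 7629 m/s; transfer-aphelion v_a = √[μ(2/r₂ − 1/a_t)] = 1842 m/s.
Δv₂ = v_c2 − v_a = 5787 m/s.
= 5.787 km/s.

Δv ≈ 5.787 km/s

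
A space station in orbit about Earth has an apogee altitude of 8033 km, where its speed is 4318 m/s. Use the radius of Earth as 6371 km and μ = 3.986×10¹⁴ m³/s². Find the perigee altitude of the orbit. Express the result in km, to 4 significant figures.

r_a = 6371 + 8033 = 14404 km = 1.440×10⁷ m.
Specific energy ε = v²/2 − μ/r = -1.835×10⁷ J/kg, so a = −μ/(2ε) = 1.086×10⁷ m.
The apsides satisfy r_p + r_a = 2a, so the perigee radius is 2a − r_a = 7.318×10⁶ m = 7317.7 km.
Perigee altitude = 7317.7 − 6371 = 946.71 km.

perigee altitude ≈ 946.7 km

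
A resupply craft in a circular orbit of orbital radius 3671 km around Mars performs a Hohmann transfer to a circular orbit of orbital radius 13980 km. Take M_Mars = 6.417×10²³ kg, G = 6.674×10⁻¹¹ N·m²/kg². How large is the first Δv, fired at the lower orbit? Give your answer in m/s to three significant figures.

Δv ≈ 883 m/s

μ = GM = 6.674×10⁻¹¹ × 6.417×10²³ = 4.283×10¹³ m³/s².
r₁ = 3671 km = 3.671×10⁶ m.
r₂ = 13980 km = 1.398×10⁷ m.
Transfer ellipse a_t = (r₁ + r₂)/2 = 8.826×10⁶ m.
At r₁: circular v_c1 = √(μ/r₁) = 3416 m/s; transfer-periapsis v_p = √[μ(2/r₁ − 1/a_t)] = 4299 m/s.
Δv₁ = v_p − v_c1 = 883.2 m/s.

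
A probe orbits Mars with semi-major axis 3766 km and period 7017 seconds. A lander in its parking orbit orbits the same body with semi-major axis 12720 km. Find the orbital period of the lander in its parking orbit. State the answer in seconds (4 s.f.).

T₂ ≈ 43560 seconds

Kepler's third law: T² ∝ a³, so T₂ = T₁ (a₂/a₁)^(3/2).
a₂/a₁ = 3.378, (a₂/a₁)^(3/2) = 6.207.
T₂ = 7017 × 6.207 = 43560 seconds.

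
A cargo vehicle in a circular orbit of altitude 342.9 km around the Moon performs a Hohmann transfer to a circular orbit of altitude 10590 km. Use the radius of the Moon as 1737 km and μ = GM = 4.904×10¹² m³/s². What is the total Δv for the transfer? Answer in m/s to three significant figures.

r₁ = 1737 + 342.9 = 2079.9 km = 2.0799×10⁶ m.
r₂ = 1737 + 10590 = 12327 km = 1.2327×10⁷ m.
Transfer ellipse a_t = (r₁ + r₂)/2 = 7.203×10⁶ m.
At r₁: circular v_c1 = √(μ/r₁) = 1536 m/s; transfer-perilune v_p = √[μ(2/r₁ − 1/a_t)] = 2009 m/s.
Δv₁ = v_p − v_c1 = 473.2 m/s.
At r₂: circular v_c2 = √(μ/r₂) = 630.7 m/s; transfer-apolune v_a = √[μ(2/r₂ − 1/a_t)] = 338.9 m/s.
Δv₂ = v_c2 − v_a = 291.8 m/s.
Total Δv = Δv₁ + Δv₂ = 765.0 m/s.

Δv_total ≈ 765 m/s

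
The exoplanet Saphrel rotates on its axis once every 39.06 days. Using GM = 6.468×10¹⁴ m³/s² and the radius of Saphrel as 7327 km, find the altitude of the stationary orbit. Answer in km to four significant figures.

T = 39.06 days = 3.375×10⁶ s.
A synchronous orbit has period T, so by Kepler's third law a = (μT²/4π²)^(1/3).
μT²/4π² = 6.468×10¹⁴ × (3.375×10⁶)² / 39.48 = 1.866×10²⁶ m³.
a = 5.714×10⁸ m = 5.7144×10⁵ km.
Altitude h = a − R = 5.7144×10⁵ − 7327 = 5.6411×10⁵ km.

h_sync ≈ 5.641×10⁵ km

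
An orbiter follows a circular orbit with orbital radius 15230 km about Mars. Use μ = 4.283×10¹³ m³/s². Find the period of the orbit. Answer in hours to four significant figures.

T ≈ 15.85 hours

r = 15230 km = 1.523×10⁷ m.
Kepler's third law: T = 2π√(r³/μ) = 2π√((1.523×10⁷)³ / 4.283×10¹³).
r³/μ = 8.248×10⁷ s², so T = 2π × 9.082×10³ = 5.706×10⁴ s.
Converting: 5.706×10⁴ s ÷ 3600 = 15.85 hours.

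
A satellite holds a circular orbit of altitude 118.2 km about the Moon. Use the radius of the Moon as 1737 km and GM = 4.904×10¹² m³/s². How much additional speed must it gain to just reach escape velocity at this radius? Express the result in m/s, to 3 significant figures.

r = 1737 + 118.2 = 1855.2 km = 1.8552×10⁶ m.
Circular speed v_c = √(μ/r) = 1626 m/s.
Escape speed v_esc = √(2μ/r) = √2 × v_c = 2299 m/s.
Δv = v_esc − v_c = 673.4 m/s.

Δv ≈ 673 m/s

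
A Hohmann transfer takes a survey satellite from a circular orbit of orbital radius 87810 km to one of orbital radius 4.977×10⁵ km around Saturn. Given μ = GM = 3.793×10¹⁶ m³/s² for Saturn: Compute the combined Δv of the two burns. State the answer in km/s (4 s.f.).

r₁ = 87810 km = 8.781×10⁷ m.
r₂ = 4.977×10⁵ km = 4.977×10⁸ m.
Transfer ellipse a_t = (r₁ + r₂)/2 = 2.928×10⁸ m.
At r₁: circular v_c1 = √(μ/r₁) = 20780 m/s; transfer-perikrone v_p = √[μ(2/r₁ − 1/a_t)] = 27100 m/s.
Δv₁ = v_p − v_c1 = 6315 m/s.
At r₂: circular v_c2 = √(μ/r₂) = 8730 m/s; transfer-apokrone v_a = √[μ(2/r₂ − 1/a_t)] = 4781 m/s.
Δv₂ = v_c2 − v_a = 3949 m/s.
Total Δv = Δv₁ + Δv₂ = 10260 m/s = 10.26 km/s.

Δv_total ≈ 10.26 km/s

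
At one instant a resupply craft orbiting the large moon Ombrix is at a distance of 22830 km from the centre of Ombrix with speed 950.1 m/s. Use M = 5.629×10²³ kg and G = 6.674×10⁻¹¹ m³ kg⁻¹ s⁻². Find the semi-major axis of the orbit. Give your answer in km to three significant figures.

μ = GM = 6.674×10⁻¹¹ × 5.629×10²³ = 3.757×10¹³ m³/s².
r = 2.283×10⁷ m.
Specific orbital energy ε = v²/2 − μ/r = (950.1)²/2 − 3.757×10¹³/2.283×10⁷ = -1.194×10⁶ J/kg.
Since ε = −μ/(2a), a = −μ/(2ε) = 1.573×10⁷ m = 15729 km.

a ≈ 15700 km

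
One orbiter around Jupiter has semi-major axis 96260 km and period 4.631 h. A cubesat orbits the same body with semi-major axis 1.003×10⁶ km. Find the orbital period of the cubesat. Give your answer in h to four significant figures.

Kepler's third law: T² ∝ a³, so T₂ = T₁ (a₂/a₁)^(3/2).
a₂/a₁ = 10.42, (a₂/a₁)^(3/2) = 33.63.
T₂ = 4.631 × 33.63 = 155.8 h.

T₂ ≈ 155.8 h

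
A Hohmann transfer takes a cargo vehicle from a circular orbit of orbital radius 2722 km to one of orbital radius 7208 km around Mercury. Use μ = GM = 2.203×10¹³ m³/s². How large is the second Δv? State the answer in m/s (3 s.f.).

r₁ = 2722 km = 2.722×10⁶ m.
r₂ = 7208 km = 7.208×10⁶ m.
Transfer ellipse a_t = (r₁ + r₂)/2 = 4.965×10⁶ m.
At r₁: circular v_c1 = √(μ/r₁) = 2845 m/s; transfer-periherm v_p = √[μ(2/r₁ − 1/a_t)] = 3428 m/s.
At r₂: circular v_c2 = √(μ/r₂) = 1748 m/s; transfer-apoherm v_a = √[μ(2/r₂ − 1/a_t)] = 1294 m/s.
Δv₂ = v_c2 − v_a = 453.8 m/s.

Δv ≈ 454 m/s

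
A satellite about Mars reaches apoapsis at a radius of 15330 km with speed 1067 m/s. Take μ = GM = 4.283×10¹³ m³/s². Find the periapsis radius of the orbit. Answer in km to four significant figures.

periapsis radius ≈ 3923 km

r_a = 1.533×10⁷ m.
Specific energy ε = v²/2 − μ/r = -2.225×10⁶ J/kg, so a = −μ/(2ε) = 9.626×10⁶ m.
The apsides satisfy r_p + r_a = 2a, so the periapsis radius is 2a − r_a = 3.923×10⁶ m = 3922.7 km.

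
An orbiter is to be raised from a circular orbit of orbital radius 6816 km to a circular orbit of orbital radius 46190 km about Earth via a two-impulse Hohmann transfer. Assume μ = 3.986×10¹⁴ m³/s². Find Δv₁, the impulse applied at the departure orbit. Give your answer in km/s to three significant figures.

r₁ = 6816 km = 6.816×10⁶ m.
r₂ = 46190 km = 4.619×10⁷ m.
Transfer ellipse a_t = (r₁ + r₂)/2 = 2.650×10⁷ m.
At r₁: circular v_c1 = √(μ/r₁) = 7647 m/s; transfer-perigee v_p = √[μ(2/r₁ − 1/a_t)] = 10100 m/s.
Δv₁ = v_p − v_c1 = 2448 m/s.
= 2.448 km/s.

Δv ≈ 2.45 km/s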